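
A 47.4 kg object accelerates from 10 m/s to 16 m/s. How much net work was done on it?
W = ΔKE = ½m(v₂² − v₁²) = ½(47.4)(16² − 10²) = 3697.2 J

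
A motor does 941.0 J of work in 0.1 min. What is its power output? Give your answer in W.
Convert to SI: W = 941.0 J, t = 6.0 s
P = W/t = 941.0/6.0 = 156.8 W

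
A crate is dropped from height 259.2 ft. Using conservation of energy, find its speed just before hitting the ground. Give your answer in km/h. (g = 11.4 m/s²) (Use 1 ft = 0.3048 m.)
Convert to SI: h = 79.0042 m
mgh = ½mv² ⇒ v = √(2gh) = √(2·11.4·79.0042) = 42.4417 m/s = 152.8 km/h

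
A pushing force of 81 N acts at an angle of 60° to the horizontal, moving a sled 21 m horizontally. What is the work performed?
W = F·d·cosθ = (81)(21)cos(60°) = 850.5 J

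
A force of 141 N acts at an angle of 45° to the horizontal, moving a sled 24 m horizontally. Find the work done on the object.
W = F·d·cosθ = (141)(24)cos(45°) = 2393 J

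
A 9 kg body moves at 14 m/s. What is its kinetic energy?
KE = ½mv² = ½(9)(14)² = 882.0 J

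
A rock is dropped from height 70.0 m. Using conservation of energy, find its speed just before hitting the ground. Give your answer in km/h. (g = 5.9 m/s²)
mgh = ½mv² ⇒ v = √(2gh) = √(2·5.9·70.0) = 28.7402 m/s = 103.5 km/h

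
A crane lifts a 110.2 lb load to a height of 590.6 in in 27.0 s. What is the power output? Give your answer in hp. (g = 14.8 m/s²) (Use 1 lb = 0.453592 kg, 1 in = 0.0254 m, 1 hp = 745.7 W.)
Convert to SI: m = 49.9858 kg, h = 15.0012 m, t = 27.0 s
P = mgh/t = (49.9858)(14.8)(15.0012)/27.0 = 411.029 W = 0.5512 hp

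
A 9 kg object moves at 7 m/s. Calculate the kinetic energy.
KE = ½mv² = ½(9)(7)² = 220.5 J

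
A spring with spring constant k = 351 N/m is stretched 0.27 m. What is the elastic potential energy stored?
PE = ½kx² = ½(351)(0.27)² = 12.79 J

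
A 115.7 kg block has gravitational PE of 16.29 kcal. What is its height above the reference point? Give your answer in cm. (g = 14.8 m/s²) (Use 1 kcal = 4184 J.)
Convert to SI: m = 115.7 kg, PE = 68157.4 J
h = PE/(mg) = 68157.4/(115.7·14.8) = 39.8032 m = 3980 cm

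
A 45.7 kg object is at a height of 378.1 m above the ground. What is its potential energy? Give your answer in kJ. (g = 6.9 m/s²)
PE = mgh = (45.7)(6.9)(378.1) = 119226 J = 119.2 kJ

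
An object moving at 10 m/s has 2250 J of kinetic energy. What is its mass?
m = 2·KE/v² = 2·2250/(10)² = 45.0 kg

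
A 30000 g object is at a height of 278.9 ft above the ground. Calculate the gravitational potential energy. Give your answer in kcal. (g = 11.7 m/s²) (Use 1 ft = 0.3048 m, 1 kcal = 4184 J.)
Convert to SI: m = 30.0 kg, h = 85.0087 m
PE = mgh = (30.0)(11.7)(85.0087) = 29838.1 J = 7.131 kcal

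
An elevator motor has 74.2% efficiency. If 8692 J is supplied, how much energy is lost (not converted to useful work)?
W_lost = W_in(1 − η) = 8692·(1 − 0.742) = 2243 J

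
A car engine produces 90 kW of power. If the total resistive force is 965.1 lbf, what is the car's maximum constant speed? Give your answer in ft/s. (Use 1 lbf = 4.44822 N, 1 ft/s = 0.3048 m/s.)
Convert to SI: F = 4292.98 N
P = Fv ⇒ v = P/F = 90000 W/4292.98 N = 20.9645 m/s = 68.78 ft/s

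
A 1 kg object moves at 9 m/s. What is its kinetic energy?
KE = ½mv² = ½(1)(9)² = 40.5 J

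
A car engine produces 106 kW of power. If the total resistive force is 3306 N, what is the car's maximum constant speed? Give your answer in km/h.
P = Fv ⇒ v = P/F = 106000 W/3306.0 N = 32.0629 m/s = 115.4 km/h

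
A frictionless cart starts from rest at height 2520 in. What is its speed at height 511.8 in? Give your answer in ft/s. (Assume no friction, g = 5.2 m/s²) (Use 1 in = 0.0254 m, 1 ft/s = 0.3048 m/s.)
Convert to SI: h₁−h₂ = 51.0083 m
mgh₁ = mgh₂ + ½mv² ⇒ v = √(2g(h₁−h₂)) = √(2·5.2·51.0083) = 23.0323 m/s = 75.57 ft/s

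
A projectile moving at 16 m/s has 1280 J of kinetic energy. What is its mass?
m = 2·KE/v² = 2·1280/(16)² = 10.0 kg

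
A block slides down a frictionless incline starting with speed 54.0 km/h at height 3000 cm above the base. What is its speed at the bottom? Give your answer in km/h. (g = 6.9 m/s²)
Convert to SI: v₀ = 15.0 m/s, h = 30.0 m
½mv₀² + mgh = ½mv² ⇒ v = √(v₀² + 2gh) = √(15.0² + 2·6.9·30.0) = 25.2784 m/s = 91.0 km/h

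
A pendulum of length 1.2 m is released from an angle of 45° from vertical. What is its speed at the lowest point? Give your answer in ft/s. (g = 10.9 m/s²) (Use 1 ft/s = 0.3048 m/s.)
h = L(1 − cosθ) = 1.2(1 − cos45°) = 0.351472 m
v = √(2gh) = √(2·10.9·0.351472) = 2.76805 m/s = 9.082 ft/s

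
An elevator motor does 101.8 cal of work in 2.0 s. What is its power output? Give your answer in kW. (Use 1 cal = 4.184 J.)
Convert to SI: W = 425.931 J, t = 2.0 s
P = W/t = 425.931/2.0 = 212.966 W = 0.213 kW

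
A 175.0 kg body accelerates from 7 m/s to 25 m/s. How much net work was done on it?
W = ΔKE = ½m(v₂² − v₁²) = ½(175.0)(25² − 7²) = 50400.0 J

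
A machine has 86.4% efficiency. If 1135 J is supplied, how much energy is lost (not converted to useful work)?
W_lost = W_in(1 − η) = 1135·(1 − 0.864) = 154.4 J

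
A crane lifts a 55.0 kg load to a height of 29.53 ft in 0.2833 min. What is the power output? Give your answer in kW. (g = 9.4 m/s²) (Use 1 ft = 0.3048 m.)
Convert to SI: m = 55.0 kg, h = 9.00074 m, t = 16.998 s
P = mgh/t = (55.0)(9.4)(9.00074)/16.998 = 273.761 W = 0.2738 kW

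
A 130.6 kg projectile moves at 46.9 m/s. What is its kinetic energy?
KE = ½mv² = ½(130.6)(46.9)² = 143600 J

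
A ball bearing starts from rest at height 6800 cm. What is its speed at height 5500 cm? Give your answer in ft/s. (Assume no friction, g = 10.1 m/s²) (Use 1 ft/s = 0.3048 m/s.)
Convert to SI: h₁−h₂ = 13.0 m
mgh₁ = mgh₂ + ½mv² ⇒ v = √(2g(h₁−h₂)) = √(2·10.1·13.0) = 16.2049 m/s = 53.17 ft/s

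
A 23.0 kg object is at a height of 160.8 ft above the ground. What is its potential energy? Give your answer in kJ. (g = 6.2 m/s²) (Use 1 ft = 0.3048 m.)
Convert to SI: m = 23.0 kg, h = 49.0118 m
PE = mgh = (23.0)(6.2)(49.0118) = 6989.09 J = 6.989 kJ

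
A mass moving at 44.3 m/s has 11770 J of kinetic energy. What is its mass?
m = 2·KE/v² = 2·11770/(44.3)² = 11.99 kg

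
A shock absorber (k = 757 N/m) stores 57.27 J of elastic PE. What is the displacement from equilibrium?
x = √(2·PE/k) = √(2·57.27/757) = 0.389 m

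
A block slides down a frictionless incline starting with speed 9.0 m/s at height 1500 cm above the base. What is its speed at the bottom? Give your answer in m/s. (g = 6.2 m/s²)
Convert to SI: v₀ = 9.0 m/s, h = 15.0 m
½mv₀² + mgh = ½mv² ⇒ v = √(v₀² + 2gh) = √(9.0² + 2·6.2·15.0) = 16.34 m/s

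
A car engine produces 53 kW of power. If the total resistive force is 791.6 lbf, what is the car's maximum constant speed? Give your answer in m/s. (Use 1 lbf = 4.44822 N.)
Convert to SI: F = 3521.21 N
P = Fv ⇒ v = P/F = 53000 W/3521.21 N = 15.05 m/s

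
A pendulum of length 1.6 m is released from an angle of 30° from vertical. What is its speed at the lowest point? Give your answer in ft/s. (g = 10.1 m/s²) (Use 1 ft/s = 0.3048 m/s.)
h = L(1 − cosθ) = 1.6(1 − cos30°) = 0.214359 m
v = √(2gh) = √(2·10.1·0.214359) = 2.08088 m/s = 6.827 ft/s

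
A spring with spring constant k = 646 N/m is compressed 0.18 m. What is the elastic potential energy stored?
PE = ½kx² = ½(646)(0.18)² = 10.47 J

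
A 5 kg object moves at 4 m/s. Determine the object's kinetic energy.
KE = ½mv² = ½(5)(4)² = 40.0 J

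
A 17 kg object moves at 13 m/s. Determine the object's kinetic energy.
KE = ½mv² = ½(17)(13)² = 1436.5 J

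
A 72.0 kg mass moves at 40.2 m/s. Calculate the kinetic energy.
KE = ½mv² = ½(72.0)(40.2)² = 58180 J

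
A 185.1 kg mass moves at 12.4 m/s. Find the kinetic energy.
KE = ½mv² = ½(185.1)(12.4)² = 14230 J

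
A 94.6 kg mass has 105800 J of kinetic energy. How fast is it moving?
v = √(2·KE/m) = √(2·105800/94.6) = 47.29 m/s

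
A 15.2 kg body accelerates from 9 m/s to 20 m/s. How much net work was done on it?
W = ΔKE = ½m(v₂² − v₁²) = ½(15.2)(20² − 9²) = 2424.4 J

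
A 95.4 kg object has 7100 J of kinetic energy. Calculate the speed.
v = √(2·KE/m) = √(2·7100/95.4) = 12.2 m/s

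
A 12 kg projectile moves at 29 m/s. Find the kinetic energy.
KE = ½mv² = ½(12)(29)² = 5046.0 J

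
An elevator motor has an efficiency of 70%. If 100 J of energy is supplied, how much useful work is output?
W_out = η·W_in = 0.7·100 = 70.0 J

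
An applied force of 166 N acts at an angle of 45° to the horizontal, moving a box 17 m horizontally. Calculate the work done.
W = F·d·cosθ = (166)(17)cos(45°) = 1995 J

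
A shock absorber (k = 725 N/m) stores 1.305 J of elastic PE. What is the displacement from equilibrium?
x = √(2·PE/k) = √(2·1.305/725) = 0.06 m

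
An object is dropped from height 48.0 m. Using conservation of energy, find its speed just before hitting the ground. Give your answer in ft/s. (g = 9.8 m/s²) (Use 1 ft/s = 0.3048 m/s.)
mgh = ½mv² ⇒ v = √(2gh) = √(2·9.8·48.0) = 30.6725 m/s = 100.6 ft/s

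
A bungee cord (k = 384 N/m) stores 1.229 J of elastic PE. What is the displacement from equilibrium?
x = √(2·PE/k) = √(2·1.229/384) = 0.08001 m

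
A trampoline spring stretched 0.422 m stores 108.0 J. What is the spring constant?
k = 2·PE/x² = 2·108.0/(0.422)² = 1213 N/m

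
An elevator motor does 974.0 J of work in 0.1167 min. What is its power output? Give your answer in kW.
Convert to SI: W = 974.0 J, t = 7.002 s
P = W/t = 974.0/7.002 = 139.103 W = 0.1391 kW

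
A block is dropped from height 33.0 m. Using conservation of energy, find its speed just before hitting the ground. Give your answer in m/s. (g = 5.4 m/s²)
mgh = ½mv² ⇒ v = √(2gh) = √(2·5.4·33.0) = 18.88 m/s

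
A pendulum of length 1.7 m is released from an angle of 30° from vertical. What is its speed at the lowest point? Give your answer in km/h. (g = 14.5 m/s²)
h = L(1 − cosθ) = 1.7(1 − cos30°) = 0.227757 m
v = √(2gh) = √(2·14.5·0.227757) = 2.57001 m/s = 9.252 km/h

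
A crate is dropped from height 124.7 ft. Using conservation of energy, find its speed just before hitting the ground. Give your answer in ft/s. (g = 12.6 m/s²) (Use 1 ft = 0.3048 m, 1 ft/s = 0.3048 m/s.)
Convert to SI: h = 38.0086 m
mgh = ½mv² ⇒ v = √(2gh) = √(2·12.6·38.0086) = 30.9486 m/s = 101.5 ft/s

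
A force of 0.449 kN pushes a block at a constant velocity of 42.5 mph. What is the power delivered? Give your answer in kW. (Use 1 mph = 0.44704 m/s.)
Convert to SI: F = 449.0 N, v = 18.9992 m/s
P = Fv = (449.0)(18.9992) = 8530.64 W = 8.531 kW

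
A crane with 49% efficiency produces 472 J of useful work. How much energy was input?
W_in = W_out/η = 472/0.49 = 963.3 J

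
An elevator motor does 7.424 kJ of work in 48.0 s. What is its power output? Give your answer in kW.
Convert to SI: W = 7424.0 J, t = 48.0 s
P = W/t = 7424.0/48.0 = 154.667 W = 0.1547 kW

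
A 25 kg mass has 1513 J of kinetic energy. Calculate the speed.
v = √(2·KE/m) = √(2·1513/25) = 11.0 m/s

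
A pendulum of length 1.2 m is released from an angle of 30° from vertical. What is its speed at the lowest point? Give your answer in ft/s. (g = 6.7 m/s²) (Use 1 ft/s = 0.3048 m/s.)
h = L(1 − cosθ) = 1.2(1 − cos30°) = 0.16077 m
v = √(2gh) = √(2·6.7·0.16077) = 1.46776 m/s = 4.815 ft/s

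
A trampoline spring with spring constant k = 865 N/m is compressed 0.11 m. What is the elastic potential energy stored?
PE = ½kx² = ½(865)(0.11)² = 5.233 J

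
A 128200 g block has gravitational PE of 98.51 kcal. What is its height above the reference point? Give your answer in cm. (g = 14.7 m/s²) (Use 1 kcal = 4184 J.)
Convert to SI: m = 128.2 kg, PE = 412166 J
h = PE/(mg) = 412166/(128.2·14.7) = 218.709 m = 21870 cm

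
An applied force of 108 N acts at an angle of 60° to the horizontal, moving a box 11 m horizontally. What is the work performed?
W = F·d·cosθ = (108)(11)cos(60°) = 594.0 J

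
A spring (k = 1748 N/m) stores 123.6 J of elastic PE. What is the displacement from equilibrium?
x = √(2·PE/k) = √(2·123.6/1748) = 0.3761 m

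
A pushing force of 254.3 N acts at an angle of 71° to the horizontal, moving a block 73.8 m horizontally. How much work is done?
W = F·d·cosθ = (254.3)(73.8)cos(71°) = 6110 J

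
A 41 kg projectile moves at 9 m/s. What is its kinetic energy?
KE = ½mv² = ½(41)(9)² = 1660.5 J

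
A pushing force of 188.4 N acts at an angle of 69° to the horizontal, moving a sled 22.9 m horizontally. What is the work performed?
W = F·d·cosθ = (188.4)(22.9)cos(69°) = 1546 J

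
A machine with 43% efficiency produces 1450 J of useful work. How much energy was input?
W_in = W_out/η = 1450/0.43 = 3372 J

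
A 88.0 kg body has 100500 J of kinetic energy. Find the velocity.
v = √(2·KE/m) = √(2·100500/88.0) = 47.79 m/s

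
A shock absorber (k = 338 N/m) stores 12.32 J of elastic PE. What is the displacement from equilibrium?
x = √(2·PE/k) = √(2·12.32/338) = 0.27 m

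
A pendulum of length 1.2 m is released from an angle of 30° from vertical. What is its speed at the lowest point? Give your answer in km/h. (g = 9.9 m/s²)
h = L(1 − cosθ) = 1.2(1 − cos30°) = 0.16077 m
v = √(2gh) = √(2·9.9·0.16077) = 1.78416 m/s = 6.423 km/h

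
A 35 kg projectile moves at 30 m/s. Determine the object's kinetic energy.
KE = ½mv² = ½(35)(30)² = 15750.0 J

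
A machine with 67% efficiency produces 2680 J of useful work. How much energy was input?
W_in = W_out/η = 2680/0.67 = 4000 J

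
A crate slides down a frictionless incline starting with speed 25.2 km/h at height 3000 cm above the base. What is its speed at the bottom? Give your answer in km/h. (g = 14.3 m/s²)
Convert to SI: v₀ = 7.0 m/s, h = 30.0 m
½mv₀² + mgh = ½mv² ⇒ v = √(v₀² + 2gh) = √(7.0² + 2·14.3·30.0) = 30.1164 m/s = 108.4 km/h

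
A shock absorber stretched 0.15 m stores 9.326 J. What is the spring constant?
k = 2·PE/x² = 2·9.326/(0.15)² = 829.0 N/m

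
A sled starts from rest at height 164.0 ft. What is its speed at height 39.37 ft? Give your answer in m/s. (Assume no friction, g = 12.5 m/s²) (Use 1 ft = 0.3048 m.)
Convert to SI: h₁−h₂ = 37.9872 m
mgh₁ = mgh₂ + ½mv² ⇒ v = √(2g(h₁−h₂)) = √(2·12.5·37.9872) = 30.82 m/s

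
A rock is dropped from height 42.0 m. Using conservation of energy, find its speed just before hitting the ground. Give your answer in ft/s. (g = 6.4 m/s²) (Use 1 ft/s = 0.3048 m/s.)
mgh = ½mv² ⇒ v = √(2gh) = √(2·6.4·42.0) = 23.1862 m/s = 76.07 ft/s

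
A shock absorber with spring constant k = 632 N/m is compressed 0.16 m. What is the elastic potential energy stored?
PE = ½kx² = ½(632)(0.16)² = 8.09 J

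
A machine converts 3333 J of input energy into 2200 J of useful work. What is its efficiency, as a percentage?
η = W_out/W_in = 2200/3333 = 66.01%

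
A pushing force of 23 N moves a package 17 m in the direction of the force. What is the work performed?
W = F·d = (23)(17) = 391.0 J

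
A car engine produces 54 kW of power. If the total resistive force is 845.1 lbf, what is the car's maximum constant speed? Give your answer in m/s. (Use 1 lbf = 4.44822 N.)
Convert to SI: F = 3759.19 N
P = Fv ⇒ v = P/F = 54000 W/3759.19 N = 14.36 m/s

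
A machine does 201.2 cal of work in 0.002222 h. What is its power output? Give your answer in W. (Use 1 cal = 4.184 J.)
Convert to SI: W = 841.821 J, t = 7.9992 s
P = W/t = 841.821/7.9992 = 105.2 W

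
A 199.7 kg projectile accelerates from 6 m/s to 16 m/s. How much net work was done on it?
W = ΔKE = ½m(v₂² − v₁²) = ½(199.7)(16² − 6²) = 21967.0 J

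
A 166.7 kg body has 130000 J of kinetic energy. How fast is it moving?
v = √(2·KE/m) = √(2·130000/166.7) = 39.49 m/s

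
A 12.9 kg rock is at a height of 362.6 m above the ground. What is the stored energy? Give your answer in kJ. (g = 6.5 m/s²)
PE = mgh = (12.9)(6.5)(362.6) = 30404.0 J = 30.4 kJ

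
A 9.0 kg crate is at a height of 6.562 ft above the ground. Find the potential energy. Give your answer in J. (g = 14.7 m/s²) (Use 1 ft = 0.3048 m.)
Convert to SI: m = 9.0 kg, h = 2.0001 m
PE = mgh = (9.0)(14.7)(2.0001) = 264.6 J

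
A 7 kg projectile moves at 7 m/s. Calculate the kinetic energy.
KE = ½mv² = ½(7)(7)² = 171.5 J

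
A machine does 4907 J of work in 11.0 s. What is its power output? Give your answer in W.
P = W/t = 4907.0/11.0 = 446.1 W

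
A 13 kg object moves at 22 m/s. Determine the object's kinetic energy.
KE = ½mv² = ½(13)(22)² = 3146.0 J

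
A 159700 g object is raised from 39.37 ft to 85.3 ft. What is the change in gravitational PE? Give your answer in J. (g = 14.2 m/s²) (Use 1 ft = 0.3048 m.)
Convert to SI: m = 159.7 kg, Δh = 13.9995 m
ΔPE = mgΔh = (159.7)(14.2)(13.9995) = 31750 J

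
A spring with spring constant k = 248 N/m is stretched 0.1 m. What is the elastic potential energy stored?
PE = ½kx² = ½(248)(0.1)² = 1.24 J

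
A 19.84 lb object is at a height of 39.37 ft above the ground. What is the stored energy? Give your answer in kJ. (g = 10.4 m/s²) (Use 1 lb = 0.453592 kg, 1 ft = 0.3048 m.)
Convert to SI: m = 8.99927 kg, h = 12.0 m
PE = mgh = (8.99927)(10.4)(12.0) = 1123.11 J = 1.123 kJ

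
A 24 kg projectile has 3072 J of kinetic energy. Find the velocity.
v = √(2·KE/m) = √(2·3072/24) = 16.0 m/s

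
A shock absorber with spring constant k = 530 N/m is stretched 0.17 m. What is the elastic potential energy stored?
PE = ½kx² = ½(530)(0.17)² = 7.659 J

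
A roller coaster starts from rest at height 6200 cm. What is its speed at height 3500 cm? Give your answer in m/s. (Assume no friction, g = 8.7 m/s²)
Convert to SI: h₁−h₂ = 27.0 m
mgh₁ = mgh₂ + ½mv² ⇒ v = √(2g(h₁−h₂)) = √(2·8.7·27.0) = 21.67 m/s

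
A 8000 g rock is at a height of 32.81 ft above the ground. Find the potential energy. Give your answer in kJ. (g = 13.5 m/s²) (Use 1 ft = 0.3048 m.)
Convert to SI: m = 8.0 kg, h = 10.0005 m
PE = mgh = (8.0)(13.5)(10.0005) = 1080.05 J = 1.08 kJ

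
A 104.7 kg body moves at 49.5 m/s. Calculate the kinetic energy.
KE = ½mv² = ½(104.7)(49.5)² = 128300 J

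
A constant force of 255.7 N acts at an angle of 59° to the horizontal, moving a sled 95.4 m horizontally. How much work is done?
W = F·d·cosθ = (255.7)(95.4)cos(59°) = 12560 J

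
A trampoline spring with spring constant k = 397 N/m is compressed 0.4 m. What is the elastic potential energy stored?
PE = ½kx² = ½(397)(0.4)² = 31.76 J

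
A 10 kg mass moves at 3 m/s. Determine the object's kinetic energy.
KE = ½mv² = ½(10)(3)² = 45.0 J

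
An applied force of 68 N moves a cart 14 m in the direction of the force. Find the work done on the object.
W = F·d = (68)(14) = 952.0 J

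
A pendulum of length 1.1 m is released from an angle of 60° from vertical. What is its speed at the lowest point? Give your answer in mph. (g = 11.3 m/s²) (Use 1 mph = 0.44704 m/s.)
h = L(1 − cosθ) = 1.1(1 − cos60°) = 0.55 m
v = √(2gh) = √(2·11.3·0.55) = 3.52562 m/s = 7.887 mph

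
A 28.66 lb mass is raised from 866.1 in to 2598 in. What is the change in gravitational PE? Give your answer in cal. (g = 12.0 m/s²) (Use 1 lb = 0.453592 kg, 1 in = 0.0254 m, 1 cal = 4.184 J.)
Convert to SI: m = 12.9999 kg, Δh = 43.9903 m
ΔPE = mgΔh = (12.9999)(12.0)(43.9903) = 6862.45 J = 1640 cal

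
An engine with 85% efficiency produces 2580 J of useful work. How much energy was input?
W_in = W_out/η = 2580/0.85 = 3035 J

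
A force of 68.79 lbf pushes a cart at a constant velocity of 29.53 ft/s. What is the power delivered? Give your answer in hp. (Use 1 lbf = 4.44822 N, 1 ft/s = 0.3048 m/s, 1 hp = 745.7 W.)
Convert to SI: F = 305.993 N, v = 9.00074 m/s
P = Fv = (305.993)(9.00074) = 2754.17 W = 3.693 hp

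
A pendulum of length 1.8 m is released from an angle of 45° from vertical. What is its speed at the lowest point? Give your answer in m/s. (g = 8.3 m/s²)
h = L(1 − cosθ) = 1.8(1 − cos45°) = 0.527208 m
v = √(2gh) = √(2·8.3·0.527208) = 2.958 m/s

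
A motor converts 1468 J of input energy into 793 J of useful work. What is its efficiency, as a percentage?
η = W_out/W_in = 793/1468 = 54.02%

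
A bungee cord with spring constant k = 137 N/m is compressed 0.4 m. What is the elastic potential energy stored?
PE = ½kx² = ½(137)(0.4)² = 10.96 J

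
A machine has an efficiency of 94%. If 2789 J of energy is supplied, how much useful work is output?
W_out = η·W_in = 0.94·2789 = 2621.66 J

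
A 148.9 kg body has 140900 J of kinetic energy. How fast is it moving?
v = √(2·KE/m) = √(2·140900/148.9) = 43.5 m/s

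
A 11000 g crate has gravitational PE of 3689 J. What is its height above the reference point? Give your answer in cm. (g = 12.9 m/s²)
Convert to SI: m = 11.0 kg, PE = 3689.0 J
h = PE/(mg) = 3689.0/(11.0·12.9) = 25.9972 m = 2600 cm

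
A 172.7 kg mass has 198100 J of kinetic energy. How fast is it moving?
v = √(2·KE/m) = √(2·198100/172.7) = 47.9 m/s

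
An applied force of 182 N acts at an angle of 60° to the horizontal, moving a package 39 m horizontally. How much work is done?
W = F·d·cosθ = (182)(39)cos(60°) = 3549 J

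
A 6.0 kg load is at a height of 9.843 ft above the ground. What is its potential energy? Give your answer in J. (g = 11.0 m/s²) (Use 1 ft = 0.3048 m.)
Convert to SI: m = 6.0 kg, h = 3.00015 m
PE = mgh = (6.0)(11.0)(3.00015) = 198.0 J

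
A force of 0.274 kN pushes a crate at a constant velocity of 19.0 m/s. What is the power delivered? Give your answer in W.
Convert to SI: F = 274.0 N, v = 19.0 m/s
P = Fv = (274.0)(19.0) = 5206 W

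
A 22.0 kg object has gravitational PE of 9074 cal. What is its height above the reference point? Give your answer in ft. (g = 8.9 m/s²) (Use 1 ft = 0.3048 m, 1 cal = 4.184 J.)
Convert to SI: m = 22.0 kg, PE = 37965.6 J
h = PE/(mg) = 37965.6/(22.0·8.9) = 193.9 m = 636.2 ft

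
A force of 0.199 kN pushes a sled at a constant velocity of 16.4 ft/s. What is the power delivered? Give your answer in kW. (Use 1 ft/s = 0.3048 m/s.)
Convert to SI: F = 199.0 N, v = 4.99872 m/s
P = Fv = (199.0)(4.99872) = 994.745 W = 0.9947 kW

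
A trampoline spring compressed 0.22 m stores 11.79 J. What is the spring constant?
k = 2·PE/x² = 2·11.79/(0.22)² = 487.2 N/m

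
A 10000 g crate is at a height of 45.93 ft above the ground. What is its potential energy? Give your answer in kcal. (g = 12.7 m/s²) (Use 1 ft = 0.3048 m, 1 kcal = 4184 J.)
Convert to SI: m = 10.0 kg, h = 13.9995 m
PE = mgh = (10.0)(12.7)(13.9995) = 1777.93 J = 0.4249 kcal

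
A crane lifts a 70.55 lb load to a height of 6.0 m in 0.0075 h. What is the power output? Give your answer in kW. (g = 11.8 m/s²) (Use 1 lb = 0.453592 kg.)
Convert to SI: m = 32.0009 kg, h = 6.0 m, t = 27.0 s
P = mgh/t = (32.0009)(11.8)(6.0)/27.0 = 83.9135 W = 0.08391 kW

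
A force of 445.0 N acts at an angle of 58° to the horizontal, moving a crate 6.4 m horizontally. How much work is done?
W = F·d·cosθ = (445.0)(6.4)cos(58°) = 1509 J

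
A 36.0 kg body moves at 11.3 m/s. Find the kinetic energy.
KE = ½mv² = ½(36.0)(11.3)² = 2298 J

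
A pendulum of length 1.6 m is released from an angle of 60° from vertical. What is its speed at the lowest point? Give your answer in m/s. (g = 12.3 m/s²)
h = L(1 − cosθ) = 1.6(1 − cos60°) = 0.8 m
v = √(2gh) = √(2·12.3·0.8) = 4.436 m/s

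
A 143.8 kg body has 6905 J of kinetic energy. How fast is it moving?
v = √(2·KE/m) = √(2·6905/143.8) = 9.8 m/s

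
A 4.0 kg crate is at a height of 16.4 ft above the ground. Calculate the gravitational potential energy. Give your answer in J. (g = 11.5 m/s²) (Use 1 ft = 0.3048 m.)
Convert to SI: m = 4.0 kg, h = 4.99872 m
PE = mgh = (4.0)(11.5)(4.99872) = 229.9 J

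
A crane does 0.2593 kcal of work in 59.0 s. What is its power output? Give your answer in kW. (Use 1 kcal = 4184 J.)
Convert to SI: W = 1084.91 J, t = 59.0 s
P = W/t = 1084.91/59.0 = 18.3883 W = 0.01839 kW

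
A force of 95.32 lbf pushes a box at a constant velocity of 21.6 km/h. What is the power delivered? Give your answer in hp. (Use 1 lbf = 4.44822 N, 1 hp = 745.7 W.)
Convert to SI: F = 424.004 N, v = 6.0 m/s
P = Fv = (424.004)(6.0) = 2544.03 W = 3.412 hp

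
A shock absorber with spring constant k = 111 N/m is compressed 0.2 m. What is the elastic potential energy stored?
PE = ½kx² = ½(111)(0.2)² = 2.22 J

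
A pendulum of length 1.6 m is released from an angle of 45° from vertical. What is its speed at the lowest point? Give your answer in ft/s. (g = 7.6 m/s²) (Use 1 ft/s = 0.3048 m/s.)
h = L(1 − cosθ) = 1.6(1 − cos45°) = 0.468629 m
v = √(2gh) = √(2·7.6·0.468629) = 2.66893 m/s = 8.756 ft/s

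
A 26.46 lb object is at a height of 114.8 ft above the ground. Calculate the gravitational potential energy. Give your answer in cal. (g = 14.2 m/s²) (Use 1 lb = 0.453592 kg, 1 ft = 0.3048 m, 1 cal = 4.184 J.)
Convert to SI: m = 12.002 kg, h = 34.991 m
PE = mgh = (12.002)(14.2)(34.991) = 5963.49 J = 1425 cal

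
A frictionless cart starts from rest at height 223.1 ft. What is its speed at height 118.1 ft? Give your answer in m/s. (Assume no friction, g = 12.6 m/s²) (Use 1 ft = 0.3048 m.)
Convert to SI: h₁−h₂ = 32.004 m
mgh₁ = mgh₂ + ½mv² ⇒ v = √(2g(h₁−h₂)) = √(2·12.6·32.004) = 28.4 m/s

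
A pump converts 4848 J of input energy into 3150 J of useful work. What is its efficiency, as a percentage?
η = W_out/W_in = 3150/4848 = 64.98%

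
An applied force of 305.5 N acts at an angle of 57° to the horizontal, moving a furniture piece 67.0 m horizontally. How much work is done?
W = F·d·cosθ = (305.5)(67.0)cos(57°) = 11150 J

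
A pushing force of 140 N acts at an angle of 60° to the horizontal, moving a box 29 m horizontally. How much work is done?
W = F·d·cosθ = (140)(29)cos(60°) = 2030 J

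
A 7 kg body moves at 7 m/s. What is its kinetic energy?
KE = ½mv² = ½(7)(7)² = 171.5 J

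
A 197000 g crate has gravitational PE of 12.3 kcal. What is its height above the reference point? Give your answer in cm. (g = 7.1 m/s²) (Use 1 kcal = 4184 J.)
Convert to SI: m = 197.0 kg, PE = 51463.2 J
h = PE/(mg) = 51463.2/(197.0·7.1) = 36.7936 m = 3679 cm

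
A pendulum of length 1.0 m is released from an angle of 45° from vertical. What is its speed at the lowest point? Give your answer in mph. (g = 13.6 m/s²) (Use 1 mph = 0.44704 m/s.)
h = L(1 − cosθ) = 1.0(1 − cos45°) = 0.292893 m
v = √(2gh) = √(2·13.6·0.292893) = 2.82253 m/s = 6.314 mph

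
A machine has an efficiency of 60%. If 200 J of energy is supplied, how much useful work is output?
W_out = η·W_in = 0.6·200 = 120.0 J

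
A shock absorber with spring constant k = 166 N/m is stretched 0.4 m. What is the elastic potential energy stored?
PE = ½kx² = ½(166)(0.4)² = 13.28 J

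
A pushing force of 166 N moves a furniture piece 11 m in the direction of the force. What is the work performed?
W = F·d = (166)(11) = 1826 J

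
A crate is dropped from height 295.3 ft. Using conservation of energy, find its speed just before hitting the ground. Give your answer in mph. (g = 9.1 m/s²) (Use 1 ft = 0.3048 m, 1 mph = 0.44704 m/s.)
Convert to SI: h = 90.0074 m
mgh = ½mv² ⇒ v = √(2gh) = √(2·9.1·90.0074) = 40.4739 m/s = 90.54 mph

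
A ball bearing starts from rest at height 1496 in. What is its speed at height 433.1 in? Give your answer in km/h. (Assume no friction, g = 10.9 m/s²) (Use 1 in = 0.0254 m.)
Convert to SI: h₁−h₂ = 26.9977 m
mgh₁ = mgh₂ + ½mv² ⇒ v = √(2g(h₁−h₂)) = √(2·10.9·26.9977) = 24.26 m/s = 87.34 km/h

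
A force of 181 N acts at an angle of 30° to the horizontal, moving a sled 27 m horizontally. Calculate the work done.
W = F·d·cosθ = (181)(27)cos(30°) = 4232 J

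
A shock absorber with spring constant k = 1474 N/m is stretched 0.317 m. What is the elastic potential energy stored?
PE = ½kx² = ½(1474)(0.317)² = 74.06 J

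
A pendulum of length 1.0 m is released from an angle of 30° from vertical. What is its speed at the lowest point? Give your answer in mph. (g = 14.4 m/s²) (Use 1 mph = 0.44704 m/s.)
h = L(1 − cosθ) = 1.0(1 − cos30°) = 0.133975 m
v = √(2gh) = √(2·14.4·0.133975) = 1.9643 m/s = 4.394 mph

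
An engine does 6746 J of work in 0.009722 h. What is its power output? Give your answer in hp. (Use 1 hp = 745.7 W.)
Convert to SI: W = 6746.0 J, t = 34.9992 s
P = W/t = 6746.0/34.9992 = 192.747 W = 0.2585 hp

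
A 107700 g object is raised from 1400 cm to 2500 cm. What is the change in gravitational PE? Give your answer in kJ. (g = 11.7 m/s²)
Convert to SI: m = 107.7 kg, Δh = 11.0 m
ΔPE = mgΔh = (107.7)(11.7)(11.0) = 13861.0 J = 13.86 kJ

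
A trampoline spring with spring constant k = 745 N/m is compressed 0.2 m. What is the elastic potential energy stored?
PE = ½kx² = ½(745)(0.2)² = 14.9 J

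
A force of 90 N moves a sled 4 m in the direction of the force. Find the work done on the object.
W = F·d = (90)(4) = 360.0 J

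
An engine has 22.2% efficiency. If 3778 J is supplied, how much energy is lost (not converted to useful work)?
W_lost = W_in(1 − η) = 3778·(1 − 0.222) = 2939 J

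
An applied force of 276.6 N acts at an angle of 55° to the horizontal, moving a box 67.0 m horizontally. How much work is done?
W = F·d·cosθ = (276.6)(67.0)cos(55°) = 10630 J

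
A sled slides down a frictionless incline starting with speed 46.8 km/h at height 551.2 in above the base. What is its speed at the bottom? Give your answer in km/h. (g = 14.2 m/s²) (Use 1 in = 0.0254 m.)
Convert to SI: v₀ = 13.0 m/s, h = 14.0005 m
½mv₀² + mgh = ½mv² ⇒ v = √(v₀² + 2gh) = √(13.0² + 2·14.2·14.0005) = 23.8036 m/s = 85.69 km/h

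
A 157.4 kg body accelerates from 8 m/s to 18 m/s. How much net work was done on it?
W = ΔKE = ½m(v₂² − v₁²) = ½(157.4)(18² − 8²) = 20462.0 J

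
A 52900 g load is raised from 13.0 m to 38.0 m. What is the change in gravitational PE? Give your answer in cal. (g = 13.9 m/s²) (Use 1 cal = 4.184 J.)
Convert to SI: m = 52.9 kg, Δh = 25.0 m
ΔPE = mgΔh = (52.9)(13.9)(25.0) = 18382.8 J = 4394 cal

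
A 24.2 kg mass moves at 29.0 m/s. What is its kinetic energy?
KE = ½mv² = ½(24.2)(29.0)² = 10180 J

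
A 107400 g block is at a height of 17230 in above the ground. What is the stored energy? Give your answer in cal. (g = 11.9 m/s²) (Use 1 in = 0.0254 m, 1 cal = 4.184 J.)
Convert to SI: m = 107.4 kg, h = 437.642 m
PE = mgh = (107.4)(11.9)(437.642) = 559333 J = 133700 cal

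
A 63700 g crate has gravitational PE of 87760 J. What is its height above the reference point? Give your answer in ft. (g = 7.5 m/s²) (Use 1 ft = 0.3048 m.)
Convert to SI: m = 63.7 kg, PE = 87760.0 J
h = PE/(mg) = 87760.0/(63.7·7.5) = 183.694 m = 602.7 ft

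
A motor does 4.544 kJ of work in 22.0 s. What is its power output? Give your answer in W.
Convert to SI: W = 4544.0 J, t = 22.0 s
P = W/t = 4544.0/22.0 = 206.5 W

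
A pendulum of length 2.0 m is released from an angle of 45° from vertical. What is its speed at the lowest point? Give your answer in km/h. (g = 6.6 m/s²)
h = L(1 − cosθ) = 2.0(1 − cos45°) = 0.585786 m
v = √(2gh) = √(2·6.6·0.585786) = 2.78072 m/s = 10.01 km/h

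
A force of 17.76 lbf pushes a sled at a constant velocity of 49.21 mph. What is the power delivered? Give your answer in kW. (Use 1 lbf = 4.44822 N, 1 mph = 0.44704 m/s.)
Convert to SI: F = 79.0004 N, v = 21.9988 m/s
P = Fv = (79.0004)(21.9988) = 1737.92 W = 1.738 kW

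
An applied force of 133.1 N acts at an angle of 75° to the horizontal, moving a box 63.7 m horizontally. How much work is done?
W = F·d·cosθ = (133.1)(63.7)cos(75°) = 2194 J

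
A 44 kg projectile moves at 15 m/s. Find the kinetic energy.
KE = ½mv² = ½(44)(15)² = 4950.0 J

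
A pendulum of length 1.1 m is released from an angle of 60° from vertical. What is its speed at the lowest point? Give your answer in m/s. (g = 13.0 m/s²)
h = L(1 − cosθ) = 1.1(1 − cos60°) = 0.55 m
v = √(2gh) = √(2·13.0·0.55) = 3.782 m/s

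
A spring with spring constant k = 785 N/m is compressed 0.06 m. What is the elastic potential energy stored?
PE = ½kx² = ½(785)(0.06)² = 1.413 J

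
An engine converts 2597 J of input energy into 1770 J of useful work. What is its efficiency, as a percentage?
η = W_out/W_in = 1770/2597 = 68.16%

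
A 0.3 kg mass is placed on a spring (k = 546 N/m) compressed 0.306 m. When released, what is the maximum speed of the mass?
½kx² = ½mv² ⇒ v = x√(k/m) = (0.306)√(546/0.3) = 13.05 m/s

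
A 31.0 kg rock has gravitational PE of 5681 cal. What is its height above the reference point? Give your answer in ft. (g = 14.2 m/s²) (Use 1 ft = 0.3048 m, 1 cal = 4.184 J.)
Convert to SI: m = 31.0 kg, PE = 23769.3 J
h = PE/(mg) = 23769.3/(31.0·14.2) = 53.9966 m = 177.2 ft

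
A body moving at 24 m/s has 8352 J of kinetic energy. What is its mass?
m = 2·KE/v² = 2·8352/(24)² = 29.0 kg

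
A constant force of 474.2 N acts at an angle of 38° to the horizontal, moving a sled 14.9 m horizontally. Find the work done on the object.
W = F·d·cosθ = (474.2)(14.9)cos(38°) = 5568 J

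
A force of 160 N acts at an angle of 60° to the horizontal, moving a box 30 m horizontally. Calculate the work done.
W = F·d·cosθ = (160)(30)cos(60°) = 2400 J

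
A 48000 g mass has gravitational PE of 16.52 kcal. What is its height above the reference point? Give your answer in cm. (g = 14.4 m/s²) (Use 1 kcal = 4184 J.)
Convert to SI: m = 48.0 kg, PE = 69119.7 J
h = PE/(mg) = 69119.7/(48.0·14.4) = 99.9995 m = 10000 cm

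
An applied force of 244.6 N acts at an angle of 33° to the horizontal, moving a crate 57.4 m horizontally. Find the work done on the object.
W = F·d·cosθ = (244.6)(57.4)cos(33°) = 11770 J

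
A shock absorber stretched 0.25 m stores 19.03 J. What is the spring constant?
k = 2·PE/x² = 2·19.03/(0.25)² = 609.0 N/m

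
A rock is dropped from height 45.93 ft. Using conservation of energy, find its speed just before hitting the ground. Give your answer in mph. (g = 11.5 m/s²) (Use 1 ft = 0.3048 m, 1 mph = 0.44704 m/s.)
Convert to SI: h = 13.9995 m
mgh = ½mv² ⇒ v = √(2gh) = √(2·11.5·13.9995) = 17.944 m/s = 40.14 mph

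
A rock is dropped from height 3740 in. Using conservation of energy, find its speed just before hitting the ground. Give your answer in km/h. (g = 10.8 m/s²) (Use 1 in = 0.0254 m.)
Convert to SI: h = 94.996 m
mgh = ½mv² ⇒ v = √(2gh) = √(2·10.8·94.996) = 45.2981 m/s = 163.1 km/h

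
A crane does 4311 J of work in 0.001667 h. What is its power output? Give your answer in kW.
Convert to SI: W = 4311.0 J, t = 6.0012 s
P = W/t = 4311.0/6.0012 = 718.356 W = 0.7184 kW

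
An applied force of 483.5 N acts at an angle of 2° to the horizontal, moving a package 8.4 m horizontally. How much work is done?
W = F·d·cosθ = (483.5)(8.4)cos(2°) = 4059 J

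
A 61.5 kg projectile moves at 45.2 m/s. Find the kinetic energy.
KE = ½mv² = ½(61.5)(45.2)² = 62820 J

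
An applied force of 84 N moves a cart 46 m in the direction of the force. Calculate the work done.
W = F·d = (84)(46) = 3864 J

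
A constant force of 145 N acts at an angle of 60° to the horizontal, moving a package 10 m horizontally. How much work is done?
W = F·d·cosθ = (145)(10)cos(60°) = 725.0 J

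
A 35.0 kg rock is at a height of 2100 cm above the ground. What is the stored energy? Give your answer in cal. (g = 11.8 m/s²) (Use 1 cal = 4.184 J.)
Convert to SI: m = 35.0 kg, h = 21.0 m
PE = mgh = (35.0)(11.8)(21.0) = 8673.0 J = 2073 cal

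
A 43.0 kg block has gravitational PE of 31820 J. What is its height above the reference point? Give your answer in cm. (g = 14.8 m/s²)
h = PE/(mg) = 31820.0/(43.0·14.8) = 50.0 m = 5000 cm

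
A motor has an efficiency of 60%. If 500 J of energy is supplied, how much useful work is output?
W_out = η·W_in = 0.6·500 = 300.0 J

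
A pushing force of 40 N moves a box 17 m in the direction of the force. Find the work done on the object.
W = F·d = (40)(17) = 680.0 J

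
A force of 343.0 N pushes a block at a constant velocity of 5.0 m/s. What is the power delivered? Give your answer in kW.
P = Fv = (343.0)(5.0) = 1715.0 W = 1.715 kW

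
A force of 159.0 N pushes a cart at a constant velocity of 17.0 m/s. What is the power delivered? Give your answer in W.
P = Fv = (159.0)(17.0) = 2703 W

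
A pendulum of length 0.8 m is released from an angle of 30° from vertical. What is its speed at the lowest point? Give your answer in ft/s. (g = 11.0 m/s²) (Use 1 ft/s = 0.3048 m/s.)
h = L(1 − cosθ) = 0.8(1 − cos30°) = 0.10718 m
v = √(2gh) = √(2·11.0·0.10718) = 1.53556 m/s = 5.038 ft/s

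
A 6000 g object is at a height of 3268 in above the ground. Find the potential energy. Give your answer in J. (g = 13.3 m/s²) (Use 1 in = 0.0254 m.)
Convert to SI: m = 6.0 kg, h = 83.0072 m
PE = mgh = (6.0)(13.3)(83.0072) = 6624 J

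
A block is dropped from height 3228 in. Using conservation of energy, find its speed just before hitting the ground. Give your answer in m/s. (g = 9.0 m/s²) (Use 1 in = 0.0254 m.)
Convert to SI: h = 81.9912 m
mgh = ½mv² ⇒ v = √(2gh) = √(2·9.0·81.9912) = 38.42 m/s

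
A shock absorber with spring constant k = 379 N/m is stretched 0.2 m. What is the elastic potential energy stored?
PE = ½kx² = ½(379)(0.2)² = 7.58 J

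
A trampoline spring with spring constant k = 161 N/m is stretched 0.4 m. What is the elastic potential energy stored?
PE = ½kx² = ½(161)(0.4)² = 12.88 J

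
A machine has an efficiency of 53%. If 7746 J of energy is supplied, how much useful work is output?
W_out = η·W_in = 0.53·7746 = 4105.38 J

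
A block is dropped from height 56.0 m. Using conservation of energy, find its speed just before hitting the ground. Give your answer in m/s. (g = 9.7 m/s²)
mgh = ½mv² ⇒ v = √(2gh) = √(2·9.7·56.0) = 32.96 m/s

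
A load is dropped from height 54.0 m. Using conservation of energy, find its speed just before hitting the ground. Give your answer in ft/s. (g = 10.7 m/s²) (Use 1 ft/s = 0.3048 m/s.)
mgh = ½mv² ⇒ v = √(2gh) = √(2·10.7·54.0) = 33.9941 m/s = 111.5 ft/s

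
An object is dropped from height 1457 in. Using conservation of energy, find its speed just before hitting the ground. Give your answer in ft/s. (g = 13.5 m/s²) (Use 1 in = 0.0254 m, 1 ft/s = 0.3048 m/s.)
Convert to SI: h = 37.0078 m
mgh = ½mv² ⇒ v = √(2gh) = √(2·13.5·37.0078) = 31.6103 m/s = 103.7 ft/s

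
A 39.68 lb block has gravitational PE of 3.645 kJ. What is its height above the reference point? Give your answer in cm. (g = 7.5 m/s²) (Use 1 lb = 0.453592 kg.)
Convert to SI: m = 17.9985 kg, PE = 3645.0 J
h = PE/(mg) = 3645.0/(17.9985·7.5) = 27.0022 m = 2700 cm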